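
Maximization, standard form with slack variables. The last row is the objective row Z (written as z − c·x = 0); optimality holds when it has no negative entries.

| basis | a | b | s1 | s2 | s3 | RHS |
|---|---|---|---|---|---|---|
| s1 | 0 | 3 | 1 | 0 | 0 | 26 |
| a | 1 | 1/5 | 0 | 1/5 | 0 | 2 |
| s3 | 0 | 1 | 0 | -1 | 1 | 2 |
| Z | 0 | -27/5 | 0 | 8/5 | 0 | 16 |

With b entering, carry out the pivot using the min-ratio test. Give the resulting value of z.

Ratio test on column b — row 1: 26/3 = 26/3; row 2: 2/(1/5) = 10; row 3: 2/1 = 2. Minimum is 2 at row 3 (s3 leaves); pivot element 1.
Pivot on row 3; the Z-row RHS becomes 16 − (-27/5)·2 = 134/5.

134/5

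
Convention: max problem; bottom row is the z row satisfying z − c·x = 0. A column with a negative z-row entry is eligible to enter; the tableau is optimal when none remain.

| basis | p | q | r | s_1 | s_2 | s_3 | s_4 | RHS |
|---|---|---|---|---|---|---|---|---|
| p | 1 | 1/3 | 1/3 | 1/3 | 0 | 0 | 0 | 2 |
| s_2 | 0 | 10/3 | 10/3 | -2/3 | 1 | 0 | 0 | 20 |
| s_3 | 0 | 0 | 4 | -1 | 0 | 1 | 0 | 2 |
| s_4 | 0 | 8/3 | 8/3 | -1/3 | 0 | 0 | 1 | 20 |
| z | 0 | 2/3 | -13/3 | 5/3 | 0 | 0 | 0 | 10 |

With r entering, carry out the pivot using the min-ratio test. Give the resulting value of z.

Ratio test on column r — row 1: 2/(1/3) = 6; row 2: 20/(10/3) = 6; row 3: 2/4 = 1/2; row 4: 20/(8/3) = 15/2. Minimum is 1/2 at row 3 (s_3 leaves); pivot element 4.
Pivot on row 3; the z-row RHS becomes 10 − (-13/3)·(1/2) = 73/6.

73/6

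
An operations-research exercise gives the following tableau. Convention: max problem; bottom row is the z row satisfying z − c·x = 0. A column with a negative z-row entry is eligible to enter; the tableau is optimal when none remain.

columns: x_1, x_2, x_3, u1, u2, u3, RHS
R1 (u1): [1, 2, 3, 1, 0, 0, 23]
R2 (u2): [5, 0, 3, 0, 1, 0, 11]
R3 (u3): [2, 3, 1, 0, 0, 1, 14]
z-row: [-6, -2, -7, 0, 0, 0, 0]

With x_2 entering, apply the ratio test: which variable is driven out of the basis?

Column x_2 entries and ratios — u1: 23/2 = 23/2; u2: 0 ≤ 0, skip; u3: 14/3 = 14/3.
Smallest ratio is 14/3 in the row of u3, so u3 leaves.

u3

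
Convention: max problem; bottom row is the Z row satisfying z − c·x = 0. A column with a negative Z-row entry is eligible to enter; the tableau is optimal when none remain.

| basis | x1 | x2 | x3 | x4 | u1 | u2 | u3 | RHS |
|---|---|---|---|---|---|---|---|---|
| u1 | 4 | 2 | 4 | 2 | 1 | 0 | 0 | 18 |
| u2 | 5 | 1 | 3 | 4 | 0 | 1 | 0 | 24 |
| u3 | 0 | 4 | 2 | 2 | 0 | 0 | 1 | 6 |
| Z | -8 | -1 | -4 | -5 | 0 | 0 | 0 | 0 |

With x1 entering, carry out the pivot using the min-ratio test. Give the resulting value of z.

Ratio test on column x1 — row 1: 18/4 = 9/2; row 2: 24/5 = 24/5; row 3: entry 0 ≤ 0. Minimum is 9/2 at row 1 (u1 leaves); pivot element 4.
Pivot on row 1; the Z-row RHS becomes 0 − (-8)·(9/2) = 36.

36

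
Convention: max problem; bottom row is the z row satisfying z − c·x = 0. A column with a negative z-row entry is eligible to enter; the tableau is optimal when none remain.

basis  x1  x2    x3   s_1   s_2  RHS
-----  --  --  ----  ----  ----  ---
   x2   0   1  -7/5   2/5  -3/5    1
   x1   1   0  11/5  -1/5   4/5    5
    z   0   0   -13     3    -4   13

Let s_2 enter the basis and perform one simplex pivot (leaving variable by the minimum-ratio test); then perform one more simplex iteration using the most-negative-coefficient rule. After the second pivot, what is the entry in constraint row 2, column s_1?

Ratio test on column s_2 — row 1: entry -3/5 ≤ 0; row 2: 5/(4/5) = 25/4. Minimum is 25/4 at row 2 (x1 leaves); pivot element 4/5.
Divide row 2 by 4/5; eliminate column s_2 from the other rows.
Second iteration: most negative z-row entry is -2 in column x3, so x3 enters.
Ratio test on column x3 — row 1: (19/4)/(1/4) = 19; row 2: (25/4)/(11/4) = 25/11. Minimum is 25/11 at row 2 (s_2 leaves); pivot element 11/4.
Divide row 2 by 11/4; eliminate column x3 from the other rows.
After both pivots, the entry at constraint row 2, column s_1 is -1/11.

-1/11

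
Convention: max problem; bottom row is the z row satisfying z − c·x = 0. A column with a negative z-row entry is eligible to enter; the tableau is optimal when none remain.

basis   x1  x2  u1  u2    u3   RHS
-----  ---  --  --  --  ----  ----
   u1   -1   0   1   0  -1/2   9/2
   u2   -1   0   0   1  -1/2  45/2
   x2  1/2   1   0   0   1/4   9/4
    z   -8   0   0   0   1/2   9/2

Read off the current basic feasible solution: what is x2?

x2 is basic (row 3); its value is the RHS of that row, 9/4.

9/4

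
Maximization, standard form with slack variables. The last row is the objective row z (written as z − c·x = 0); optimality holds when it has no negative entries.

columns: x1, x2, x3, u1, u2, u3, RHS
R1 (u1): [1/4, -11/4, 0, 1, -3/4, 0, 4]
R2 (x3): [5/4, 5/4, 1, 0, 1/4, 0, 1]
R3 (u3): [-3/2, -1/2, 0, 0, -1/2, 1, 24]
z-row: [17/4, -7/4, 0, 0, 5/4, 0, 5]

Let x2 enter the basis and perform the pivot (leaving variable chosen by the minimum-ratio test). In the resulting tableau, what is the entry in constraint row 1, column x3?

11/5

Ratio test on column x2 — row 1: entry -11/4 ≤ 0; row 2: 1/(5/4) = 4/5; row 3: entry -1/2 ≤ 0. Minimum is 4/5 at row 2 (x3 leaves); pivot element 5/4.
Divide row 2 by 5/4; eliminate column x2 from the other rows.
Row 1 update in column x3: 0 − (-11/4)·(4/5) = 11/5.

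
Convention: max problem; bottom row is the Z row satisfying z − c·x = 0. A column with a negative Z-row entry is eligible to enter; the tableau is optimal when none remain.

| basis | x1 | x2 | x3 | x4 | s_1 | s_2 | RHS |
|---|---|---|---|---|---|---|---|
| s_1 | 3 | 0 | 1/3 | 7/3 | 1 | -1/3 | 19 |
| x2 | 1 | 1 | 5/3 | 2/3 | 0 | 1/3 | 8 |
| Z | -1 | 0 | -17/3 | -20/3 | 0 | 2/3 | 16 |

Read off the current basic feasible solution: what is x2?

8

x2 is basic (row 2); its value is the RHS of that row, 8.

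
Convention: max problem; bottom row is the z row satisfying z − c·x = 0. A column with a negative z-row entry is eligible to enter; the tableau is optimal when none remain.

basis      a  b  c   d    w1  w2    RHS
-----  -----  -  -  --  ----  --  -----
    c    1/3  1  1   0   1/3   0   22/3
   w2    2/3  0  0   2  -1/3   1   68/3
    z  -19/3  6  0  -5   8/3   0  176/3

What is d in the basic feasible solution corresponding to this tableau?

0

d is not in the basis, so in the current basic feasible solution d = 0.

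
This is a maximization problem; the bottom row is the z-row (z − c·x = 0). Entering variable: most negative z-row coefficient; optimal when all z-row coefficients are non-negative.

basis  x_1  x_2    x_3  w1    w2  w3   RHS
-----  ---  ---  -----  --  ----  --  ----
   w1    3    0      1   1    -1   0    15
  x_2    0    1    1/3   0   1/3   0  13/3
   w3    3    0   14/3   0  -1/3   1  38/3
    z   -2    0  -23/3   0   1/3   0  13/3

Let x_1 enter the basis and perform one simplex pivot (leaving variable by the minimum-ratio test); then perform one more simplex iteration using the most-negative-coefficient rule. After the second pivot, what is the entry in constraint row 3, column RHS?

19/7

Ratio test on column x_1 — row 1: 15/3 = 5; row 2: entry 0 ≤ 0; row 3: (38/3)/3 = 38/9. Minimum is 38/9 at row 3 (w3 leaves); pivot element 3.
Divide row 3 by 3; eliminate column x_1 from the other rows.
Second iteration: most negative z-row entry is -41/9 in column x_3, so x_3 enters.
Ratio test on column x_3 — row 1: entry -11/3 ≤ 0; row 2: (13/3)/(1/3) = 13; row 3: (38/9)/(14/9) = 19/7. Minimum is 19/7 at row 3 (x_1 leaves); pivot element 14/9.
Divide row 3 by 14/9; eliminate column x_3 from the other rows.
After both pivots, the entry at constraint row 3, column RHS is 19/7.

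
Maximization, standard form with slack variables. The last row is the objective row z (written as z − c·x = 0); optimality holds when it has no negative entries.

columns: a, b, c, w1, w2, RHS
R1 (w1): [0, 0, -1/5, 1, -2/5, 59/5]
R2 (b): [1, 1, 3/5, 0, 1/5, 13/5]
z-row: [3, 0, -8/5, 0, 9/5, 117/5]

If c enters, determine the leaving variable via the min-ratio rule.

b

Column c entries and ratios — w1: -1/5 ≤ 0, skip; b: (13/5)/(3/5) = 13/3.
Smallest ratio is 13/3 in the row of b, so b leaves.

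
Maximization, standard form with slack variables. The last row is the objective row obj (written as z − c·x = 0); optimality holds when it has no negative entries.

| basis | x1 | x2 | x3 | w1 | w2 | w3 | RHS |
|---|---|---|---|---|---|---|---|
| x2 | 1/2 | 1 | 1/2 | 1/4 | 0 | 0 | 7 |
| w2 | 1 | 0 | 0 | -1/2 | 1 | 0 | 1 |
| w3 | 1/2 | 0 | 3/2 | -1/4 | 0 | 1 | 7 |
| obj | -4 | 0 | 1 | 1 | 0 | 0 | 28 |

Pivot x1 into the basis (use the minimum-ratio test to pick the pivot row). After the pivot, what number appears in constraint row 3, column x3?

3/2

Ratio test on column x1 — row 1: 7/(1/2) = 14; row 2: 1/1 = 1; row 3: 7/(1/2) = 14. Minimum is 1 at row 2 (w2 leaves); pivot element 1.
Divide row 2 by 1; eliminate column x1 from the other rows.
Row 3 update in column x3: 3/2 − (1/2)·0 = 3/2.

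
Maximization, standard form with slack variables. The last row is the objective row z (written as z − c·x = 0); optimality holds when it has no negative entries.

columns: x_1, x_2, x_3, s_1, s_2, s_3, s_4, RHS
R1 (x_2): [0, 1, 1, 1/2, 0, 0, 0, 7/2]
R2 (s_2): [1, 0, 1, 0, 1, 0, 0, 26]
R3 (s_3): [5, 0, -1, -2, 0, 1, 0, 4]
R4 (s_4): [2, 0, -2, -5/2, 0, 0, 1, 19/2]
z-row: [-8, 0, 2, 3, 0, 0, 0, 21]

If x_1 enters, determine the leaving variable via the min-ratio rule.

s_3

Column x_1 entries and ratios — x_2: 0 ≤ 0, skip; s_2: 26/1 = 26; s_3: 4/5 = 4/5; s_4: (19/2)/2 = 19/4.
Smallest ratio is 4/5 in the row of s_3, so s_3 leaves.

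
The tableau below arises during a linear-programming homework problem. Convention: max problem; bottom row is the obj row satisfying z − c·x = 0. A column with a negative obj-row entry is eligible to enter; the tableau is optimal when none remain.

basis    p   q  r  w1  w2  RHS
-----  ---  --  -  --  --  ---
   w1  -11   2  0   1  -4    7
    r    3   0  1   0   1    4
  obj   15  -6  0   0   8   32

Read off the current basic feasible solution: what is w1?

w1 is basic (row 1); its value is the RHS of that row, 7.

7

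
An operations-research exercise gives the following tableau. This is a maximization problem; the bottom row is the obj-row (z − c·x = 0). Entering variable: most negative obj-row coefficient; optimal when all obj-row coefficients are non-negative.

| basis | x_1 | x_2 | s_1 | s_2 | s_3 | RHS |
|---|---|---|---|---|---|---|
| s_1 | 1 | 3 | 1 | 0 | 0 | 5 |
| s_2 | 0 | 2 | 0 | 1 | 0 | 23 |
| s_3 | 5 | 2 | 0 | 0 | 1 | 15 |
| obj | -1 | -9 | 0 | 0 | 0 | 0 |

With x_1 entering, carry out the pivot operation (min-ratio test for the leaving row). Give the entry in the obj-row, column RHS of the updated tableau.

3

Ratio test on column x_1 — row 1: 5/1 = 5; row 2: entry 0 ≤ 0; row 3: 15/5 = 3. Minimum is 3 at row 3 (s_3 leaves); pivot element 5.
Divide row 3 by 5; eliminate column x_1 from the other rows.
obj-row update in column RHS: 0 − (-1)·3 = 3.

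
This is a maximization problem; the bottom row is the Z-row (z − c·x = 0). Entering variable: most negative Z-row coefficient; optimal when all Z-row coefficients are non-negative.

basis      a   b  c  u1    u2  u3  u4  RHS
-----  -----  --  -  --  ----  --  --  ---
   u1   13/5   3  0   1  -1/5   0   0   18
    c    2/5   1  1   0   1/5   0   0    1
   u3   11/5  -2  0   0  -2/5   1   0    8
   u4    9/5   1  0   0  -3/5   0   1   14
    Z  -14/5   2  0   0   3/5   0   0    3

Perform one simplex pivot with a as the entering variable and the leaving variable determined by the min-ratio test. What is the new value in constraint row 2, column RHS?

Ratio test on column a — row 1: 18/(13/5) = 90/13; row 2: 1/(2/5) = 5/2; row 3: 8/(11/5) = 40/11; row 4: 14/(9/5) = 70/9. Minimum is 5/2 at row 2 (c leaves); pivot element 2/5.
Divide row 2 by 2/5; eliminate column a from the other rows.
In the new row 2, the RHS entry is the old entry divided by the pivot: 1/(2/5) = 5/2.

5/2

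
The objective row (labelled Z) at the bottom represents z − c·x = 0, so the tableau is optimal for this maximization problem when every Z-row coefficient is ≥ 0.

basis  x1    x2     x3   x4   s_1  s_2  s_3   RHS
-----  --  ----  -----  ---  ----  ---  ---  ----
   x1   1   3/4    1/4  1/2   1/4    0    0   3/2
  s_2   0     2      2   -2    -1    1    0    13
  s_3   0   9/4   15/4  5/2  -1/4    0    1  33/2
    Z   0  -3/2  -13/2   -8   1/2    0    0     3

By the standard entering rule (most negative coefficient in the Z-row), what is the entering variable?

Negative Z-row entries: x2: -3/2, x3: -13/2, x4: -8.
The most negative is -8 in column x4, so x4 enters.

x4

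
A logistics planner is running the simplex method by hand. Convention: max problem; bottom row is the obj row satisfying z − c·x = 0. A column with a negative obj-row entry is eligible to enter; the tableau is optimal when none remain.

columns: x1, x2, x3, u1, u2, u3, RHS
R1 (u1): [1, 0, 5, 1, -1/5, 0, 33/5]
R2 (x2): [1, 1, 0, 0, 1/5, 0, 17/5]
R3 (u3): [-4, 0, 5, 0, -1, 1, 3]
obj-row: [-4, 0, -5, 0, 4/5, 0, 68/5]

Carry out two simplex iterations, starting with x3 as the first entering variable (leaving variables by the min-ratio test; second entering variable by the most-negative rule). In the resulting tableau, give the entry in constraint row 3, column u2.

-9/125

Ratio test on column x3 — row 1: (33/5)/5 = 33/25; row 2: entry 0 ≤ 0; row 3: 3/5 = 3/5. Minimum is 3/5 at row 3 (u3 leaves); pivot element 5.
Divide row 3 by 5; eliminate column x3 from the other rows.
Second iteration: most negative obj-row entry is -8 in column x1, so x1 enters.
Ratio test on column x1 — row 1: (18/5)/5 = 18/25; row 2: (17/5)/1 = 17/5; row 3: entry -4/5 ≤ 0. Minimum is 18/25 at row 1 (u1 leaves); pivot element 5.
Divide row 1 by 5; eliminate column x1 from the other rows.
After both pivots, the entry at constraint row 3, column u2 is -9/125.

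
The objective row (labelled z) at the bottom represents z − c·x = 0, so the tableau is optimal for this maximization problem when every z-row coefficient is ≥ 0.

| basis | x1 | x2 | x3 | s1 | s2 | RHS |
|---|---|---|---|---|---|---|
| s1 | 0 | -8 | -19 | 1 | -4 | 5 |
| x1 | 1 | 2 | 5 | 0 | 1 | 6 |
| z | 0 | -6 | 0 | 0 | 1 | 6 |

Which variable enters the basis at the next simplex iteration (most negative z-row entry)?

x2

Negative z-row entries: x2: -6.
The most negative is -6 in column x2, so x2 enters.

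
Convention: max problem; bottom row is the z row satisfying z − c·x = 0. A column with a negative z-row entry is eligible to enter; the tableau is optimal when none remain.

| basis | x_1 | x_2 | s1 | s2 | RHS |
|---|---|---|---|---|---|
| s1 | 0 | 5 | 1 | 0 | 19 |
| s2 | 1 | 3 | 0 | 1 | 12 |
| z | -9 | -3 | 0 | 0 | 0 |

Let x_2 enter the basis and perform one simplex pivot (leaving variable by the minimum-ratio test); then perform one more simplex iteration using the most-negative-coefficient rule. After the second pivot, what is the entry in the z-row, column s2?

Ratio test on column x_2 — row 1: 19/5 = 19/5; row 2: 12/3 = 4. Minimum is 19/5 at row 1 (s1 leaves); pivot element 5.
Divide row 1 by 5; eliminate column x_2 from the other rows.
Second iteration: most negative z-row entry is -9 in column x_1, so x_1 enters.
Ratio test on column x_1 — row 1: entry 0 ≤ 0; row 2: (3/5)/1 = 3/5. Minimum is 3/5 at row 2 (s2 leaves); pivot element 1.
Divide row 2 by 1; eliminate column x_1 from the other rows.
After both pivots, the entry at the z-row, column s2 is 9.

9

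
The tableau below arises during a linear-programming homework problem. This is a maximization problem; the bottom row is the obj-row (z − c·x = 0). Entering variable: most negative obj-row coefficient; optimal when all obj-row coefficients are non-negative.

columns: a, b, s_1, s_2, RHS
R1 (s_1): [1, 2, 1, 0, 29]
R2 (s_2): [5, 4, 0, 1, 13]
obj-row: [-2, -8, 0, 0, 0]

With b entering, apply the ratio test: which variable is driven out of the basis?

s_2

Column b entries and ratios — s_1: 29/2 = 29/2; s_2: 13/4 = 13/4.
Smallest ratio is 13/4 in the row of s_2, so s_2 leaves.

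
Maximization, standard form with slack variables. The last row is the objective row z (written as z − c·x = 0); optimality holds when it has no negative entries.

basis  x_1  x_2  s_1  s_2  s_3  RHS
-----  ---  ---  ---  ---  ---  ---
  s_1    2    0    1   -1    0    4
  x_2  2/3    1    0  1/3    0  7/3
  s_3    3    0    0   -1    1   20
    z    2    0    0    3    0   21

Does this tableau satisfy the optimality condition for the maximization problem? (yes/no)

Every z-row coefficient is ≥ 0, so the tableau is optimal.

yes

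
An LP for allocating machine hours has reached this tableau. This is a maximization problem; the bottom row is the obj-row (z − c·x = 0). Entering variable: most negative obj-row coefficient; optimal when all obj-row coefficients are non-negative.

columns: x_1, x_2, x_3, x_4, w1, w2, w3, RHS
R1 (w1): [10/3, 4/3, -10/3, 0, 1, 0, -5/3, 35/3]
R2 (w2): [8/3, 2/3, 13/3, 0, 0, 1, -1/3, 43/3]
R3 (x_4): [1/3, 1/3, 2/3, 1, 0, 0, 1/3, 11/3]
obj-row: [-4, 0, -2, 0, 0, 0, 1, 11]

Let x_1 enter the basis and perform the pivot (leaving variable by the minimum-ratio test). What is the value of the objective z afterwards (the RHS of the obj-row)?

Ratio test on column x_1 — row 1: (35/3)/(10/3) = 7/2; row 2: (43/3)/(8/3) = 43/8; row 3: (11/3)/(1/3) = 11. Minimum is 7/2 at row 1 (w1 leaves); pivot element 10/3.
Pivot on row 1; the obj-row RHS becomes 11 − (-4)·(7/2) = 25.

25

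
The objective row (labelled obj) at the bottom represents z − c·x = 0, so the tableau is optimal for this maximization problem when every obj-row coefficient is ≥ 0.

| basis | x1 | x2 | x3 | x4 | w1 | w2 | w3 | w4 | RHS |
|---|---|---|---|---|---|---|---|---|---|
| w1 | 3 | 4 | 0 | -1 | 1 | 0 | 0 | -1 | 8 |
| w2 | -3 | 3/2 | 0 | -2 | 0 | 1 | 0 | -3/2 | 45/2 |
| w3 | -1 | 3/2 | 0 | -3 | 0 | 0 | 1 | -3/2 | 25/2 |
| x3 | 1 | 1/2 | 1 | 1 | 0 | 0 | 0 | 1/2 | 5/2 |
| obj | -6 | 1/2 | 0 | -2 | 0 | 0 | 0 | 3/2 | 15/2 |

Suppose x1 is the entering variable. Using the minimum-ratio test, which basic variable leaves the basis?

x3

Column x1 entries and ratios — w1: 8/3 = 8/3; w2: -3 ≤ 0, skip; w3: -1 ≤ 0, skip; x3: (5/2)/1 = 5/2.
Smallest ratio is 5/2 in the row of x3, so x3 leaves.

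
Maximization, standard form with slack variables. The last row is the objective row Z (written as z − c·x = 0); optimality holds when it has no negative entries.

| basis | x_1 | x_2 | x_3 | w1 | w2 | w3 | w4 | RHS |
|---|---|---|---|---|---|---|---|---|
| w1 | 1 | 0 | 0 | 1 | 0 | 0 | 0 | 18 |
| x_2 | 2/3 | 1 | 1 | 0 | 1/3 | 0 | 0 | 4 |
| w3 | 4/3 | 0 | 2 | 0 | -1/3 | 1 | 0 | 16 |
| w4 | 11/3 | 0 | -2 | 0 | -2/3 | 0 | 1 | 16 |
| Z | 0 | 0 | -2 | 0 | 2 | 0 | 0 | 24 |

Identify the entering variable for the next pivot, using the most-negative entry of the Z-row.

x_3

Negative Z-row entries: x_3: -2.
The most negative is -2 in column x_3, so x_3 enters.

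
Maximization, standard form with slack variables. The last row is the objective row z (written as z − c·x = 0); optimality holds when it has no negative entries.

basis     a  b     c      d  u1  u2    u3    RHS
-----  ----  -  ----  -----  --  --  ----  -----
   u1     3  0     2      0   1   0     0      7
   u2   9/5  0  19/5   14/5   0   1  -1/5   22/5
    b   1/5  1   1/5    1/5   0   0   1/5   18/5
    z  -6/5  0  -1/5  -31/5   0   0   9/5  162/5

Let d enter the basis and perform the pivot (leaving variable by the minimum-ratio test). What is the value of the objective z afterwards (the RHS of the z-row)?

Ratio test on column d — row 1: entry 0 ≤ 0; row 2: (22/5)/(14/5) = 11/7; row 3: (18/5)/(1/5) = 18. Minimum is 11/7 at row 2 (u2 leaves); pivot element 14/5.
Pivot on row 2; the z-row RHS becomes 162/5 − (-31/5)·(11/7) = 295/7.

295/7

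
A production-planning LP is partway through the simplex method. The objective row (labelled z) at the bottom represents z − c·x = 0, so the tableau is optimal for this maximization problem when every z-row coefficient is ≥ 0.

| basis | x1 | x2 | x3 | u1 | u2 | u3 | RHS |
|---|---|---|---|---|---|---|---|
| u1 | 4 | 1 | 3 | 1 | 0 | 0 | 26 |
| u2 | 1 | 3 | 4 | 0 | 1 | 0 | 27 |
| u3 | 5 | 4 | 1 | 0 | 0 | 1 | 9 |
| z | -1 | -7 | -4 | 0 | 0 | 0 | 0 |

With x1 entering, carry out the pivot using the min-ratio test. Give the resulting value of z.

9/5

Ratio test on column x1 — row 1: 26/4 = 13/2; row 2: 27/1 = 27; row 3: 9/5 = 9/5. Minimum is 9/5 at row 3 (u3 leaves); pivot element 5.
Pivot on row 3; the z-row RHS becomes 0 − (-1)·(9/5) = 9/5.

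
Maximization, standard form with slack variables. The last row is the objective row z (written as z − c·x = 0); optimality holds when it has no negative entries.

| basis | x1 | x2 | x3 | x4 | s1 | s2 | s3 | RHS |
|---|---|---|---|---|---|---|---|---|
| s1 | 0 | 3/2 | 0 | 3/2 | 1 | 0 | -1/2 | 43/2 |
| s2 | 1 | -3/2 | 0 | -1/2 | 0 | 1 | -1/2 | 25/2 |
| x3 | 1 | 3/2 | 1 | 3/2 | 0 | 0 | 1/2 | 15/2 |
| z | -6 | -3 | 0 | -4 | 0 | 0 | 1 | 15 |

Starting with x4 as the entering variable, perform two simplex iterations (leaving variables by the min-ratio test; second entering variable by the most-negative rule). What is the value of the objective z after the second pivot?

60

Ratio test on column x4 — row 1: (43/2)/(3/2) = 43/3; row 2: entry -1/2 ≤ 0; row 3: (15/2)/(3/2) = 5. Minimum is 5 at row 3 (x3 leaves); pivot element 3/2.
Pivot on row 3; the z-row RHS becomes 15 − (-4)·5 = 35.
Next entering variable (most negative z-row entry -10/3): x1.
Ratio test on column x1 — row 1: entry -1 ≤ 0; row 2: 15/(4/3) = 45/4; row 3: 5/(2/3) = 15/2. Minimum is 15/2 at row 3 (x4 leaves); pivot element 2/3.
After the second pivot the z-row RHS is 35 − (-10/3)·(15/2) = 60.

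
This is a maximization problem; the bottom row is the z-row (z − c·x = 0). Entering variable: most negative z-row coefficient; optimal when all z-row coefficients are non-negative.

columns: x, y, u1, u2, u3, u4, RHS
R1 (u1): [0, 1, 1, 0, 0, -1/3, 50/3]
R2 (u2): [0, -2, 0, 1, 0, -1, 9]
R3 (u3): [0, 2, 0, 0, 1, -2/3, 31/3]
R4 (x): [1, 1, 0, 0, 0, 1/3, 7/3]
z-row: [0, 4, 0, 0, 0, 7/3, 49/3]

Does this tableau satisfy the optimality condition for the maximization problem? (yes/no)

Every z-row coefficient is ≥ 0, so the tableau is optimal.

yes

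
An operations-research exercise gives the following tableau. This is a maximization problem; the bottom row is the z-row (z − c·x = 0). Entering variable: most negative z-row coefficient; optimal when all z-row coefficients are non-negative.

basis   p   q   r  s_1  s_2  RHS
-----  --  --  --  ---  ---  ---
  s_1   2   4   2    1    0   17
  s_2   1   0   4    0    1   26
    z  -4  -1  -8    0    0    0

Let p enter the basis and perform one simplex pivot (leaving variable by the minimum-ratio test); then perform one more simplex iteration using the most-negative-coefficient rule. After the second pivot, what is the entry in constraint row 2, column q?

-2/3

Ratio test on column p — row 1: 17/2 = 17/2; row 2: 26/1 = 26. Minimum is 17/2 at row 1 (s_1 leaves); pivot element 2.
Divide row 1 by 2; eliminate column p from the other rows.
Second iteration: most negative z-row entry is -4 in column r, so r enters.
Ratio test on column r — row 1: (17/2)/1 = 17/2; row 2: (35/2)/3 = 35/6. Minimum is 35/6 at row 2 (s_2 leaves); pivot element 3.
Divide row 2 by 3; eliminate column r from the other rows.
After both pivots, the entry at constraint row 2, column q is -2/3.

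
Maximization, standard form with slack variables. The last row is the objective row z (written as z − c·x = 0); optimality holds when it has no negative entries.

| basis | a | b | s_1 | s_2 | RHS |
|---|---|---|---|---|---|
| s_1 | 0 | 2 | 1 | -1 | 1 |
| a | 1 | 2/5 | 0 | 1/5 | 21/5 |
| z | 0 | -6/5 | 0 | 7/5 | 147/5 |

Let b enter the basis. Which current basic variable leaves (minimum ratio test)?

Column b entries and ratios — s_1: 1/2 = 1/2; a: (21/5)/(2/5) = 21/2.
Smallest ratio is 1/2 in the row of s_1, so s_1 leaves.

s_1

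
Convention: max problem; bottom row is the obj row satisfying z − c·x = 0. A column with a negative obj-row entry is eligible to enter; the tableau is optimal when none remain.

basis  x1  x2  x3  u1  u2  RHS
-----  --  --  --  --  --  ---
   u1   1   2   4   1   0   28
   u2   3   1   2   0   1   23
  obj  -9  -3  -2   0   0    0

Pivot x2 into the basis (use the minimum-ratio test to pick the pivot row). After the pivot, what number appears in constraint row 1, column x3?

Ratio test on column x2 — row 1: 28/2 = 14; row 2: 23/1 = 23. Minimum is 14 at row 1 (u1 leaves); pivot element 2.
Divide row 1 by 2; eliminate column x2 from the other rows.
In the new row 1, the x3 entry is the old entry divided by the pivot: 4/2 = 2.

2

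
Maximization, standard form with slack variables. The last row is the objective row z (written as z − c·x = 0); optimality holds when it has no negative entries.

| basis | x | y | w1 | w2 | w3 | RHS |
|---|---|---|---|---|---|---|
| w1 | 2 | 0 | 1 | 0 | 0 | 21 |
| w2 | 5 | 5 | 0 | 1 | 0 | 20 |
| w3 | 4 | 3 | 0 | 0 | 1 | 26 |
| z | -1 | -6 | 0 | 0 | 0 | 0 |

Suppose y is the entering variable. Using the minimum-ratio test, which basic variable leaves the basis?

w2

Column y entries and ratios — w1: 0 ≤ 0, skip; w2: 20/5 = 4; w3: 26/3 = 26/3.
Smallest ratio is 4 in the row of w2, so w2 leaves.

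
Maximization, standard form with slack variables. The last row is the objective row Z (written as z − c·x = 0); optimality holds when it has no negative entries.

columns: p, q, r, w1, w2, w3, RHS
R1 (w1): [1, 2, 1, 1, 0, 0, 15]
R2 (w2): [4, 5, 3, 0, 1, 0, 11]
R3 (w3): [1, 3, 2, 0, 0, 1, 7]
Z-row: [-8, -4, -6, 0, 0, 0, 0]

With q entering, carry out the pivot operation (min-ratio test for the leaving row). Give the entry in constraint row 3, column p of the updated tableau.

Ratio test on column q — row 1: 15/2 = 15/2; row 2: 11/5 = 11/5; row 3: 7/3 = 7/3. Minimum is 11/5 at row 2 (w2 leaves); pivot element 5.
Divide row 2 by 5; eliminate column q from the other rows.
Row 3 update in column p: 1 − 3·(4/5) = -7/5.

-7/5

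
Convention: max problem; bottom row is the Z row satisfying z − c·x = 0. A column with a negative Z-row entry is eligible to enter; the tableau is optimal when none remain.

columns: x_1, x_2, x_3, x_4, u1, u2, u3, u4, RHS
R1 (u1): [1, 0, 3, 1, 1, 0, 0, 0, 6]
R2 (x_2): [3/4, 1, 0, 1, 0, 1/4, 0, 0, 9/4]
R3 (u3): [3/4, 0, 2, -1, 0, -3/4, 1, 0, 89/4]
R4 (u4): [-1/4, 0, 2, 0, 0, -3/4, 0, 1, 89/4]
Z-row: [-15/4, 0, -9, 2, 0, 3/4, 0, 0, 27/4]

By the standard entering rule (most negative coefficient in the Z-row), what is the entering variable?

x_3

Negative Z-row entries: x_1: -15/4, x_3: -9.
The most negative is -9 in column x_3, so x_3 enters.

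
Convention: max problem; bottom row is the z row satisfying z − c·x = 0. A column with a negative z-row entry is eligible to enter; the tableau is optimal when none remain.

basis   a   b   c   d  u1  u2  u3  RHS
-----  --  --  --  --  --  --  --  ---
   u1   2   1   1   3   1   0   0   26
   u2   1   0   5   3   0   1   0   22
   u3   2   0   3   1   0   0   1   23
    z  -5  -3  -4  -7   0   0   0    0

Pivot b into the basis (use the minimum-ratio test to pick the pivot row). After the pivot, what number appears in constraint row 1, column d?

3

Ratio test on column b — row 1: 26/1 = 26; row 2: entry 0 ≤ 0; row 3: entry 0 ≤ 0. Minimum is 26 at row 1 (u1 leaves); pivot element 1.
Divide row 1 by 1; eliminate column b from the other rows.
In the new row 1, the d entry is the old entry divided by the pivot: 3/1 = 3.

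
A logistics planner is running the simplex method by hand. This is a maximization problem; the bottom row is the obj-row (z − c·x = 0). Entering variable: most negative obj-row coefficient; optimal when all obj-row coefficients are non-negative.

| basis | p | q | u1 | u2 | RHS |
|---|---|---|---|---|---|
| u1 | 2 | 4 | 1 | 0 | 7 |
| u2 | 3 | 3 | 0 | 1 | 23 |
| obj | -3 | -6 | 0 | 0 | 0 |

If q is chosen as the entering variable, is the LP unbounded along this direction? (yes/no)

Column q has positive entries in row(s) 1, 2, so the ratio test bounds it — not unbounded.

no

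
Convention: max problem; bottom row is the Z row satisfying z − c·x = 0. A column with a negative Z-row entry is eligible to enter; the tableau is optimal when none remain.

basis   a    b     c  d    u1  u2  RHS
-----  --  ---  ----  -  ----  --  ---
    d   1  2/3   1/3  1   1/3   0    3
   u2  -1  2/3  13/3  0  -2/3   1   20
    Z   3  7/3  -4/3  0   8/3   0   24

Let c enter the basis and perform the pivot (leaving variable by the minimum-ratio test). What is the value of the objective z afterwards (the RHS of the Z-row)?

392/13

Ratio test on column c — row 1: 3/(1/3) = 9; row 2: 20/(13/3) = 60/13. Minimum is 60/13 at row 2 (u2 leaves); pivot element 13/3.
Pivot on row 2; the Z-row RHS becomes 24 − (-4/3)·(60/13) = 392/13.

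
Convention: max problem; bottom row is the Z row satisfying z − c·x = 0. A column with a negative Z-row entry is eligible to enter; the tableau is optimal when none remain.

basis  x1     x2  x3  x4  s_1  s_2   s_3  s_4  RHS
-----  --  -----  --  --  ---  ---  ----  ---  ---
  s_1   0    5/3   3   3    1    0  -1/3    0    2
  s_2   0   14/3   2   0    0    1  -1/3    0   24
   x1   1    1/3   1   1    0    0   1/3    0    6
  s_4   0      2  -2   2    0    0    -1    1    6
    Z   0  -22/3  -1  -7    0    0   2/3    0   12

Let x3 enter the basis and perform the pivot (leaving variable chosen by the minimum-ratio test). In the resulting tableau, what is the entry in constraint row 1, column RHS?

Ratio test on column x3 — row 1: 2/3 = 2/3; row 2: 24/2 = 12; row 3: 6/1 = 6; row 4: entry -2 ≤ 0. Minimum is 2/3 at row 1 (s_1 leaves); pivot element 3.
Divide row 1 by 3; eliminate column x3 from the other rows.
In the new row 1, the RHS entry is the old entry divided by the pivot: 2/3 = 2/3.

2/3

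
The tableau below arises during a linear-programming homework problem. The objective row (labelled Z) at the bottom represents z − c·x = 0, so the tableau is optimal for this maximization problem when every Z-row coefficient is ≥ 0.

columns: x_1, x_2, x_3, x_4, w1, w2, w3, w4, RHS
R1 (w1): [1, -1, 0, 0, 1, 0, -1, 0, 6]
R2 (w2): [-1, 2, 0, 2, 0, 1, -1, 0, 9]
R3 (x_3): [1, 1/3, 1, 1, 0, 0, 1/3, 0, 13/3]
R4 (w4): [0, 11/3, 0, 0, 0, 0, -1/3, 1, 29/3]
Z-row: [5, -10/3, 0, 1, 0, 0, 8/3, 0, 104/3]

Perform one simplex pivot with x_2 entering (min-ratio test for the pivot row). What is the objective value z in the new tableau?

Ratio test on column x_2 — row 1: entry -1 ≤ 0; row 2: 9/2 = 9/2; row 3: (13/3)/(1/3) = 13; row 4: (29/3)/(11/3) = 29/11. Minimum is 29/11 at row 4 (w4 leaves); pivot element 11/3.
Pivot on row 4; the Z-row RHS becomes 104/3 − (-10/3)·(29/11) = 478/11.

478/11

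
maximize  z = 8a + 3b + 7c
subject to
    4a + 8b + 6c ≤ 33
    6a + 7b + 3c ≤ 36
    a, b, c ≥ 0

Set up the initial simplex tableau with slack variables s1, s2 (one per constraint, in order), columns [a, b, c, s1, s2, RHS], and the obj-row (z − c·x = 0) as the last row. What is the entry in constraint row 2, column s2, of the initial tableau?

1

Slack s2 belongs to constraint 2; its column is the unit vector e_2, so the entry in row 2 is 1.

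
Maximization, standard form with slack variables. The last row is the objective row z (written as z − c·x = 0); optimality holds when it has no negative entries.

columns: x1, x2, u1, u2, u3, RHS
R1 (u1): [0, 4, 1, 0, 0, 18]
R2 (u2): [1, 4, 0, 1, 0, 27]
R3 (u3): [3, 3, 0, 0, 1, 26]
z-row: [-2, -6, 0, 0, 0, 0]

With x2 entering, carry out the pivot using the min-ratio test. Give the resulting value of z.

Ratio test on column x2 — row 1: 18/4 = 9/2; row 2: 27/4 = 27/4; row 3: 26/3 = 26/3. Minimum is 9/2 at row 1 (u1 leaves); pivot element 4.
Pivot on row 1; the z-row RHS becomes 0 − (-6)·(9/2) = 27.

27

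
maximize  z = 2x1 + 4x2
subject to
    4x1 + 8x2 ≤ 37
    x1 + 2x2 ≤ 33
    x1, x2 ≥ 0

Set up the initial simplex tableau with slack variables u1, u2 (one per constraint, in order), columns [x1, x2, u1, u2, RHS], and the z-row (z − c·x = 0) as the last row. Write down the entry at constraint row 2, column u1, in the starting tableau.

Slack u1 belongs to constraint 1; its column is the unit vector e_1, so the entry in row 2 is 0.

0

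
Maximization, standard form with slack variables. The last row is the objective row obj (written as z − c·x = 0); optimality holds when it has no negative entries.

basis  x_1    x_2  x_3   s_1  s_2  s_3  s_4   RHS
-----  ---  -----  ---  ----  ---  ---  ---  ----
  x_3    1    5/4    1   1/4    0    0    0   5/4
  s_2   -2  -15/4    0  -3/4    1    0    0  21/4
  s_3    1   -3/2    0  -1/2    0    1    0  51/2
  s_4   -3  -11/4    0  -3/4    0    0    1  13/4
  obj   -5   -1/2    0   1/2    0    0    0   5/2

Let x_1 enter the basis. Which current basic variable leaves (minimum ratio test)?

Column x_1 entries and ratios — x_3: (5/4)/1 = 5/4; s_2: -2 ≤ 0, skip; s_3: (51/2)/1 = 51/2; s_4: -3 ≤ 0, skip.
Smallest ratio is 5/4 in the row of x_3, so x_3 leaves.

x_3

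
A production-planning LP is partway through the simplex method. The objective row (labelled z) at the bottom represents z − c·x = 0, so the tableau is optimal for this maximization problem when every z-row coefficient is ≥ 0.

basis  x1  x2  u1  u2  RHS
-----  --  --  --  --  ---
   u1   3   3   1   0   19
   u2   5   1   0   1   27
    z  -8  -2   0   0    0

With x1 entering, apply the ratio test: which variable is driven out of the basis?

Column x1 entries and ratios — u1: 19/3 = 19/3; u2: 27/5 = 27/5.
Smallest ratio is 27/5 in the row of u2, so u2 leaves.

u2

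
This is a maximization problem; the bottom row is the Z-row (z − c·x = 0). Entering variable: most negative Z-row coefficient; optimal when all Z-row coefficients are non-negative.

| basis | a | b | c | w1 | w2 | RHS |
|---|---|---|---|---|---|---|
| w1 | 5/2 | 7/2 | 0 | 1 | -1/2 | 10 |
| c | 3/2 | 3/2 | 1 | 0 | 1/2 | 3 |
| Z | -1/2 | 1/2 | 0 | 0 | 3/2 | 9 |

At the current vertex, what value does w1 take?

w1 is basic (row 1); its value is the RHS of that row, 10.

10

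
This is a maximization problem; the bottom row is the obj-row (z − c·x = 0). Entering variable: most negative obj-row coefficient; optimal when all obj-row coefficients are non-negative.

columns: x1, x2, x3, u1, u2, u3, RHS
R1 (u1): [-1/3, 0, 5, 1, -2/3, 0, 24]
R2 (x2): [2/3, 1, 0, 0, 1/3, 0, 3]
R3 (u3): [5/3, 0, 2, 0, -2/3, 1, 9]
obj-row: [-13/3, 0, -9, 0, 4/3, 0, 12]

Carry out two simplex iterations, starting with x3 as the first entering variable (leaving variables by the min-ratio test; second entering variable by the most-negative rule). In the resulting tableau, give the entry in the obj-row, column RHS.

Ratio test on column x3 — row 1: 24/5 = 24/5; row 2: entry 0 ≤ 0; row 3: 9/2 = 9/2. Minimum is 9/2 at row 3 (u3 leaves); pivot element 2.
Divide row 3 by 2; eliminate column x3 from the other rows.
Second iteration: most negative obj-row entry is -5/3 in column u2, so u2 enters.
Ratio test on column u2 — row 1: (3/2)/1 = 3/2; row 2: 3/(1/3) = 9; row 3: entry -1/3 ≤ 0. Minimum is 3/2 at row 1 (u1 leaves); pivot element 1.
Divide row 1 by 1; eliminate column u2 from the other rows.
After both pivots, the entry at the obj-row, column RHS is 55.

55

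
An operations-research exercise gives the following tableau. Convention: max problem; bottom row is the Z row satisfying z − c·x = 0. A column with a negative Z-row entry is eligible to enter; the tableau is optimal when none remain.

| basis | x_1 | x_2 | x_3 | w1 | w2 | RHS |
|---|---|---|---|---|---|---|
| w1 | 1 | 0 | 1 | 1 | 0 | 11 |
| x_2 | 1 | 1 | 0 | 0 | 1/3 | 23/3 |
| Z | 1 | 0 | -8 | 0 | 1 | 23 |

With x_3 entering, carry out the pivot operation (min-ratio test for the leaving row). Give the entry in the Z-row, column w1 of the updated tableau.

8

Ratio test on column x_3 — row 1: 11/1 = 11; row 2: entry 0 ≤ 0. Minimum is 11 at row 1 (w1 leaves); pivot element 1.
Divide row 1 by 1; eliminate column x_3 from the other rows.
Z-row update in column w1: 0 − (-8)·1 = 8.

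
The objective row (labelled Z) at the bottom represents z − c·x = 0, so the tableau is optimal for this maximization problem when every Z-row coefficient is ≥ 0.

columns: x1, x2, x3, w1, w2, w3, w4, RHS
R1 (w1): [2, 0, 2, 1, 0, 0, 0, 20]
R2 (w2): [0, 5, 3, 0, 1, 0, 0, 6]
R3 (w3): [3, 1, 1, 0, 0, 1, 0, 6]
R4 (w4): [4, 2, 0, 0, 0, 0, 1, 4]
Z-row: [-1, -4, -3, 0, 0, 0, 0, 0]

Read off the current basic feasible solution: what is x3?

0

x3 is not in the basis, so in the current basic feasible solution x3 = 0.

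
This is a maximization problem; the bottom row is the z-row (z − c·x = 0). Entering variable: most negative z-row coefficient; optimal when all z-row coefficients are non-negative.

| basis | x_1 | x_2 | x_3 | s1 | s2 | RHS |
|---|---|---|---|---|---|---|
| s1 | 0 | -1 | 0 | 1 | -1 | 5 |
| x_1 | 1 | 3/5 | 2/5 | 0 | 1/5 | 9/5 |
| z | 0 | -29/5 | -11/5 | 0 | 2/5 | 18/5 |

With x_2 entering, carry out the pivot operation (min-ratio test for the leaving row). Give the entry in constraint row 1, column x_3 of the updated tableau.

2/3

Ratio test on column x_2 — row 1: entry -1 ≤ 0; row 2: (9/5)/(3/5) = 3. Minimum is 3 at row 2 (x_1 leaves); pivot element 3/5.
Divide row 2 by 3/5; eliminate column x_2 from the other rows.
Row 1 update in column x_3: 0 − (-1)·(2/3) = 2/3.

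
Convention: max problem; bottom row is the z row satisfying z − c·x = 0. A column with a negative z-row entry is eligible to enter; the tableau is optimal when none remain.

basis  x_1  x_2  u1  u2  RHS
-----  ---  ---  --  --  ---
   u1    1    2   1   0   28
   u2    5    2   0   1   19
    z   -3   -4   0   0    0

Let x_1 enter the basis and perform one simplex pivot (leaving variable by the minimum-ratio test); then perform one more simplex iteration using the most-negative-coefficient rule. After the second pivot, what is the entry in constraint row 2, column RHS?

19/2

Ratio test on column x_1 — row 1: 28/1 = 28; row 2: 19/5 = 19/5. Minimum is 19/5 at row 2 (u2 leaves); pivot element 5.
Divide row 2 by 5; eliminate column x_1 from the other rows.
Second iteration: most negative z-row entry is -14/5 in column x_2, so x_2 enters.
Ratio test on column x_2 — row 1: (121/5)/(8/5) = 121/8; row 2: (19/5)/(2/5) = 19/2. Minimum is 19/2 at row 2 (x_1 leaves); pivot element 2/5.
Divide row 2 by 2/5; eliminate column x_2 from the other rows.
After both pivots, the entry at constraint row 2, column RHS is 19/2.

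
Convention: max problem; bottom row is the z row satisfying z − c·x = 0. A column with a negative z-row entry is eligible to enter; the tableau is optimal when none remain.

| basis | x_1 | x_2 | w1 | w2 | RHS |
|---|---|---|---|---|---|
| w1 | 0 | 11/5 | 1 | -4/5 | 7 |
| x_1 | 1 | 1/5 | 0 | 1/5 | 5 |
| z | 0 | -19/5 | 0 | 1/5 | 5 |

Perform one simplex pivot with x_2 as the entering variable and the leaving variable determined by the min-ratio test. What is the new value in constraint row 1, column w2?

-4/11

Ratio test on column x_2 — row 1: 7/(11/5) = 35/11; row 2: 5/(1/5) = 25. Minimum is 35/11 at row 1 (w1 leaves); pivot element 11/5.
Divide row 1 by 11/5; eliminate column x_2 from the other rows.
In the new row 1, the w2 entry is the old entry divided by the pivot: (-4/5)/(11/5) = -4/11.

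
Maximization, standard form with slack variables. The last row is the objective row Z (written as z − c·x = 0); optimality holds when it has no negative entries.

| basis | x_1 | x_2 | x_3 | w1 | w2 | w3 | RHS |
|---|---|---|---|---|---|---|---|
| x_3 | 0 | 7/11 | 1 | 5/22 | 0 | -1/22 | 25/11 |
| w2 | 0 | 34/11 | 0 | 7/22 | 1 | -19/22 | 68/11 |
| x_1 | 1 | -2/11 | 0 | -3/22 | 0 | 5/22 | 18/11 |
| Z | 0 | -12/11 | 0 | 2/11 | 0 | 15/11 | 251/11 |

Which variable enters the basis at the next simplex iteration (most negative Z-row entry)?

Negative Z-row entries: x_2: -12/11.
The most negative is -12/11 in column x_2, so x_2 enters.

x_2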